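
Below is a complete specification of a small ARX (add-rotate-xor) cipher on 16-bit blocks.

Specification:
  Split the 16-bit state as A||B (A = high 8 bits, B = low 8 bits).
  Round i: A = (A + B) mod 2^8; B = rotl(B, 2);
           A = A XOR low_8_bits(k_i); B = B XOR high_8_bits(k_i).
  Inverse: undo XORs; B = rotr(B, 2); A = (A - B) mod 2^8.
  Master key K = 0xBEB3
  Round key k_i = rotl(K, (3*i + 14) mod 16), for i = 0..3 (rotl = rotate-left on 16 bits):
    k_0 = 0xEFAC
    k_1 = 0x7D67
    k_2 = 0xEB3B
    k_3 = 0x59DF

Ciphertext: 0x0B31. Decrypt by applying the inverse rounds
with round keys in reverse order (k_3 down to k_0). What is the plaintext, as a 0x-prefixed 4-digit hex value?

0xA3EB

s_0 = ciphertext = 0x0B31
s_1 = InvRound(s_0, k_3) = 0xBA1A
s_2 = InvRound(s_1, k_2) = 0x057C
s_3 = InvRound(s_2, k_1) = 0x2240
s_4 = InvRound(s_3, k_0) = 0xA3EB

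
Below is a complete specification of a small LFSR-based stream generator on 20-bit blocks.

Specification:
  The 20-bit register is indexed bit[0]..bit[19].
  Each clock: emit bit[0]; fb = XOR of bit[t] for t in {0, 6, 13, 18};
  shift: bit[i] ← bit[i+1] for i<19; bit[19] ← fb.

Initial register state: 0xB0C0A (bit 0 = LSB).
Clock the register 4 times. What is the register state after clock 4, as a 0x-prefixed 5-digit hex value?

reg_0 = 0xB0C0A
clock 1: out=0, reg = 0x58605
clock 2: out=1, reg = 0x2C302
clock 3: out=0, reg = 0x16181
clock 4: out=1, reg = 0x0B0C0

0x0B0C0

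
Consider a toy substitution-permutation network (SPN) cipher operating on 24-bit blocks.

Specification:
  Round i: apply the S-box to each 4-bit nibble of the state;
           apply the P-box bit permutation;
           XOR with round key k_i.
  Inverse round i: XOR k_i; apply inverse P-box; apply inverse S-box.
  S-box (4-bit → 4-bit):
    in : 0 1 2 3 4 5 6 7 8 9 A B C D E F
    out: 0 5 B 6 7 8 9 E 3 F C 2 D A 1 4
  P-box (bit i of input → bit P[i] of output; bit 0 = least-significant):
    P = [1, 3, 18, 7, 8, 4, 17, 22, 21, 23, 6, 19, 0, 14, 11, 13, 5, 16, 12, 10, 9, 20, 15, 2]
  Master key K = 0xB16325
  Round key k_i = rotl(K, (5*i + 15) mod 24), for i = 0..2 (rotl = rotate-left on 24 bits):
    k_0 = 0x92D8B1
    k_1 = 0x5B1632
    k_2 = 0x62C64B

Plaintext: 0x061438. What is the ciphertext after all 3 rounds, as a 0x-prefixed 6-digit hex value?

0xE94A85

s_0 = plaintext = 0x061438
s_1 = Round(s_0, k_0) = 0x30D4CA
s_2 = Round(s_1, k_1) = 0xADF7F2
s_3 = Round(s_2, k_2) = 0xE94A85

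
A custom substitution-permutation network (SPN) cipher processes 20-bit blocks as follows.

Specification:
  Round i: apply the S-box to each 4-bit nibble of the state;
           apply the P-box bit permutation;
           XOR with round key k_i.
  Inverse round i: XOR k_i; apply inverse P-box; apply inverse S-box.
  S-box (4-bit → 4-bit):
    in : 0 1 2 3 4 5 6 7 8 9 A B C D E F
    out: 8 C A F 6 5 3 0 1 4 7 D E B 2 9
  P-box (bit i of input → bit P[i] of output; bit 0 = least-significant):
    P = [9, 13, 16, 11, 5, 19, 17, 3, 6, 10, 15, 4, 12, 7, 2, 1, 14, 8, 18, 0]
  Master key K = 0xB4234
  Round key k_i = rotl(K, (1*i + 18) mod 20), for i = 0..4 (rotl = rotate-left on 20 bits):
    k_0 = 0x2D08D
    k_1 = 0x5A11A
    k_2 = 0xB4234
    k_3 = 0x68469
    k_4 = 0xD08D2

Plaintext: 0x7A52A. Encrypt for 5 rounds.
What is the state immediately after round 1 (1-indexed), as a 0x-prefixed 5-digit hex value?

s_0 = plaintext = 0x7A52A
s_1 = Round(s_0, k_0) = 0xB6241
s_2 = Round(s_1, k_1) = 0xAFD8B
s_3 = Round(s_2, k_2) = 0xE1D46
s_4 = Round(s_3, k_3) = 0xCA33F
s_5 = Round(s_4, k_4) = 0x3972F

0xB6241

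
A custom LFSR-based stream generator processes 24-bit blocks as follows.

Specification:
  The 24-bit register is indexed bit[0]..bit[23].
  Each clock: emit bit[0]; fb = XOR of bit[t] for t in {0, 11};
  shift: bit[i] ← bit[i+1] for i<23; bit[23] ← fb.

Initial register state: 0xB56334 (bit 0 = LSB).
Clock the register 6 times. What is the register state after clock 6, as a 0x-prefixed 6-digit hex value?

0x62D58C

reg_0 = 0xB56334
clock 1: out=0, reg = 0x5AB19A
clock 2: out=0, reg = 0x2D58CD
clock 3: out=1, reg = 0x16AC66
clock 4: out=0, reg = 0x8B5633
clock 5: out=1, reg = 0xC5AB19
clock 6: out=1, reg = 0x62D58C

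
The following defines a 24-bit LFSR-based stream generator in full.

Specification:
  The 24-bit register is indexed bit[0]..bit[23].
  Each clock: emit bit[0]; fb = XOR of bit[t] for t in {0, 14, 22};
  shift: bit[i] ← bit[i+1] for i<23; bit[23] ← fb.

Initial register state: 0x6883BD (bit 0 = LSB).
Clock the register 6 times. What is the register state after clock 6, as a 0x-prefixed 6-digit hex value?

reg_0 = 0x6883BD
clock 1: out=1, reg = 0x3441DE
clock 2: out=0, reg = 0x9A20EF
clock 3: out=1, reg = 0xCD1077
clock 4: out=1, reg = 0x66883B
clock 5: out=1, reg = 0x33441D
clock 6: out=1, reg = 0x19A20E

0x19A20E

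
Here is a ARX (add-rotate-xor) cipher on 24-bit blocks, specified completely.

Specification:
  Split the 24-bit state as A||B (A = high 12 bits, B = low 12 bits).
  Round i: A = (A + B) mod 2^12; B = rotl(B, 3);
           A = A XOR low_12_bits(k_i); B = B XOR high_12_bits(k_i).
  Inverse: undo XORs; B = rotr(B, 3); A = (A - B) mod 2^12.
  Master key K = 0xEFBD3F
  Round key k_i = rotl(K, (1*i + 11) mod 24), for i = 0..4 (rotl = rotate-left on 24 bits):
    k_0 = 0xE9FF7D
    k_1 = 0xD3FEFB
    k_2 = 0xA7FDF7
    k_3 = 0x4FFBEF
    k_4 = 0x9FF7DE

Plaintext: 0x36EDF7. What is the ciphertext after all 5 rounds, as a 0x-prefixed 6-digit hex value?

s_0 = plaintext = 0x36EDF7
s_1 = Round(s_0, k_0) = 0xE18121
s_2 = Round(s_1, k_1) = 0x1C2437
s_3 = Round(s_2, k_2) = 0x80EBC5
s_4 = Round(s_3, k_3) = 0x83CAD2
s_5 = Round(s_4, k_4) = 0x4D0F6A

0x4D0F6A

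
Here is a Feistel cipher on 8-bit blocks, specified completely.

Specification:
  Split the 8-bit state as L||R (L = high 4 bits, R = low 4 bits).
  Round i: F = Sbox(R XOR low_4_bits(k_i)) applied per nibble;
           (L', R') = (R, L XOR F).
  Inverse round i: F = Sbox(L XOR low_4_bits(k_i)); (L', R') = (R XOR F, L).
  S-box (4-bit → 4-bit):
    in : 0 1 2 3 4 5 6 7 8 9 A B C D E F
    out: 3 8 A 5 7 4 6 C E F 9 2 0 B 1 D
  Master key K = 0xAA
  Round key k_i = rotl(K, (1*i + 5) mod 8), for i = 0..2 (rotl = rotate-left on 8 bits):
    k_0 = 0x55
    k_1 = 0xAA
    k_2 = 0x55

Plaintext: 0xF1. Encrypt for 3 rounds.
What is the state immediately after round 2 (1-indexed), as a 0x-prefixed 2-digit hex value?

0x8B

s_0 = plaintext = 0xF1
s_1 = Round(s_0, k_0) = 0x18
s_2 = Round(s_1, k_1) = 0x8B
s_3 = Round(s_2, k_2) = 0xB9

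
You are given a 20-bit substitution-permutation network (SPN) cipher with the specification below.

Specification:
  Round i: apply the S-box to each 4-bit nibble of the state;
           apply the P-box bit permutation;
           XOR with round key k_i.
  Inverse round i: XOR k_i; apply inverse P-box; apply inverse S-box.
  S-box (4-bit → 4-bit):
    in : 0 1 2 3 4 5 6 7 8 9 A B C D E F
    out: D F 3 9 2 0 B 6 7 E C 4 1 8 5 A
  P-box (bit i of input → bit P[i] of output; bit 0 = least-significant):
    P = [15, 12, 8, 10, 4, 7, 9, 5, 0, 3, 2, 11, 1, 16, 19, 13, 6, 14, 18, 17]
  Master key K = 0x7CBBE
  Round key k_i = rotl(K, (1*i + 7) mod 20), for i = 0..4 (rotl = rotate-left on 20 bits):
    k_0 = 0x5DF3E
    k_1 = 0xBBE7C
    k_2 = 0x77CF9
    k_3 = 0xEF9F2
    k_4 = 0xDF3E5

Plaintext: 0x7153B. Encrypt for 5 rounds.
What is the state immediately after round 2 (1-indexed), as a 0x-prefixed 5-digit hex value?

s_0 = plaintext = 0x7153B
s_1 = Round(s_0, k_0) = 0x8BE0C
s_2 = Round(s_1, k_1) = 0x77C09
s_3 = Round(s_2, k_2) = 0xA2BC8
s_4 = Round(s_3, k_3) = 0x968E4
s_5 = Round(s_4, k_4) = 0xA81FA

0x77C09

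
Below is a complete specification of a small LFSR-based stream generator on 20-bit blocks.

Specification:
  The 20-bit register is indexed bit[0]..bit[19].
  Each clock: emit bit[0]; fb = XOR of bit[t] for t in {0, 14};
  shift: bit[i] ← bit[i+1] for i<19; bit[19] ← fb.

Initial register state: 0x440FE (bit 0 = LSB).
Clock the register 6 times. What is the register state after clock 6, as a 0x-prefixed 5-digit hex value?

0xBD103

reg_0 = 0x440FE
clock 1: out=0, reg = 0xA207F
clock 2: out=1, reg = 0xD103F
clock 3: out=1, reg = 0xE881F
clock 4: out=1, reg = 0xF440F
clock 5: out=1, reg = 0x7A207
clock 6: out=1, reg = 0xBD103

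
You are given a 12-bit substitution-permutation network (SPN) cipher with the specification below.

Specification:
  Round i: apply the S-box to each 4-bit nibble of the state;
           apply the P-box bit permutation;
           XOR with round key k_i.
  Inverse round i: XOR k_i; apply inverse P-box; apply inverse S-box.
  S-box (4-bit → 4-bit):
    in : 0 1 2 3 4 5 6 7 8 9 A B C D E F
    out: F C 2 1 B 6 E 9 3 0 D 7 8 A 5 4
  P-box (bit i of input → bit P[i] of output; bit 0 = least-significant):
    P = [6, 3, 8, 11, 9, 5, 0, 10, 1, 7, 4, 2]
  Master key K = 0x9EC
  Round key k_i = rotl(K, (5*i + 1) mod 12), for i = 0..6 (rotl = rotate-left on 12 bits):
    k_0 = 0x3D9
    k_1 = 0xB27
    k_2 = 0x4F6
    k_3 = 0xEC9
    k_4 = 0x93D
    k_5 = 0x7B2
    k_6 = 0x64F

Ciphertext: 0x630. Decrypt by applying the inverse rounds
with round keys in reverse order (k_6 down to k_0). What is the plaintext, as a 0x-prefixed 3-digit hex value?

0x945

s_0 = ciphertext = 0x630
s_1 = InvRound(s_0, k_6) = 0xA58
s_2 = InvRound(s_1, k_5) = 0x8D0
s_3 = InvRound(s_2, k_4) = 0xD5B
s_4 = InvRound(s_3, k_3) = 0xB3F
s_5 = InvRound(s_4, k_2) = 0x2A0
s_6 = InvRound(s_5, k_1) = 0x4F1
s_7 = InvRound(s_6, k_0) = 0x945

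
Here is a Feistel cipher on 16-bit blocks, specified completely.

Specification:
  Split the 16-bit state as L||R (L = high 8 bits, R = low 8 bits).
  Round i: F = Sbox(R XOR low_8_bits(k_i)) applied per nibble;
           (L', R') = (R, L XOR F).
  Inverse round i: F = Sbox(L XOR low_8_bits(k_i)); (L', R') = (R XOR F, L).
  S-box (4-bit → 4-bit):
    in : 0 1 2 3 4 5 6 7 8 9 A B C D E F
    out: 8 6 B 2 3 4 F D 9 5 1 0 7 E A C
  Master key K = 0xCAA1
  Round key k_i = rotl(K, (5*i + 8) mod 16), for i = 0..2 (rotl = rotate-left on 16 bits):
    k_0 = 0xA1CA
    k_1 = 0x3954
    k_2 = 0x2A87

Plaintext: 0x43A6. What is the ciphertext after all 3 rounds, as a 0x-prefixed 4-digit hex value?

0x0E21

s_0 = plaintext = 0x43A6
s_1 = Round(s_0, k_0) = 0xA6B4
s_2 = Round(s_1, k_1) = 0xB40E
s_3 = Round(s_2, k_2) = 0x0E21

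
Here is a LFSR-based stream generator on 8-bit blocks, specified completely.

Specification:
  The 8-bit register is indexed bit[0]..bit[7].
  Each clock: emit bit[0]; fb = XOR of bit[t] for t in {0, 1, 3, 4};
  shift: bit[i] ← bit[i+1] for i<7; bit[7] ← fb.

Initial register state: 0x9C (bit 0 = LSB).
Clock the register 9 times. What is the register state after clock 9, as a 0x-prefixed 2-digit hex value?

0xA4

reg_0 = 0x9C
clock 1: out=0, reg = 0x4E
clock 2: out=0, reg = 0x27
clock 3: out=1, reg = 0x13
clock 4: out=1, reg = 0x89
clock 5: out=1, reg = 0x44
clock 6: out=0, reg = 0x22
clock 7: out=0, reg = 0x91
clock 8: out=1, reg = 0x48
clock 9: out=0, reg = 0xA4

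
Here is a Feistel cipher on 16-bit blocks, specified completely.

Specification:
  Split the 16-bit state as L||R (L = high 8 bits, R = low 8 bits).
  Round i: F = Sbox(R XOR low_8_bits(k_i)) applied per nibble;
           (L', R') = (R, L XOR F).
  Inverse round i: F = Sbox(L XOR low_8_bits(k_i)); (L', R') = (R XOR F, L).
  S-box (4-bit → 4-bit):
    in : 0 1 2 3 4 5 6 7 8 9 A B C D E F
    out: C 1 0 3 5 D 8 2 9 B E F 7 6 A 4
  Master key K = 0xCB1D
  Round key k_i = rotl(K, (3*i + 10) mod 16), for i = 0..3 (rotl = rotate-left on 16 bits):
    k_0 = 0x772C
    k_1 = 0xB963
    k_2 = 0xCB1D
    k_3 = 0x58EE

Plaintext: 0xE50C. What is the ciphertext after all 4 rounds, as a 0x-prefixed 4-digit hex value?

s_0 = plaintext = 0xE50C
s_1 = Round(s_0, k_0) = 0x0CE9
s_2 = Round(s_1, k_1) = 0xE992
s_3 = Round(s_2, k_2) = 0x927D
s_4 = Round(s_3, k_3) = 0x7D21

0x7D21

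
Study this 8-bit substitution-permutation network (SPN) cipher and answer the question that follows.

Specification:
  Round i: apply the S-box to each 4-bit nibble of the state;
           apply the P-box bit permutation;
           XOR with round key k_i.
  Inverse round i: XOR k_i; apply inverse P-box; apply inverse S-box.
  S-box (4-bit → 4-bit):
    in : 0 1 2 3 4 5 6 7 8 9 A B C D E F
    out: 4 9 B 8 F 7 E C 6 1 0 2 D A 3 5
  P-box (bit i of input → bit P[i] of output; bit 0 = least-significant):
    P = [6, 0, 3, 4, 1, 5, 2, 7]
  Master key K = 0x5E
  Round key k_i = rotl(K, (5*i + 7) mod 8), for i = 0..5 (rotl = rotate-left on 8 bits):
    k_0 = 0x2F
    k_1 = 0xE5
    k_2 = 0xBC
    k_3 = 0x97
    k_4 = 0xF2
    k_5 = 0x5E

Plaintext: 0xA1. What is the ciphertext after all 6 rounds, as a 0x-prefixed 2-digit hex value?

s_0 = plaintext = 0xA1
s_1 = Round(s_0, k_0) = 0x7F
s_2 = Round(s_1, k_1) = 0x29
s_3 = Round(s_2, k_2) = 0x5E
s_4 = Round(s_3, k_3) = 0xF0
s_5 = Round(s_4, k_4) = 0xFC
s_6 = Round(s_5, k_5) = 0x00

0x00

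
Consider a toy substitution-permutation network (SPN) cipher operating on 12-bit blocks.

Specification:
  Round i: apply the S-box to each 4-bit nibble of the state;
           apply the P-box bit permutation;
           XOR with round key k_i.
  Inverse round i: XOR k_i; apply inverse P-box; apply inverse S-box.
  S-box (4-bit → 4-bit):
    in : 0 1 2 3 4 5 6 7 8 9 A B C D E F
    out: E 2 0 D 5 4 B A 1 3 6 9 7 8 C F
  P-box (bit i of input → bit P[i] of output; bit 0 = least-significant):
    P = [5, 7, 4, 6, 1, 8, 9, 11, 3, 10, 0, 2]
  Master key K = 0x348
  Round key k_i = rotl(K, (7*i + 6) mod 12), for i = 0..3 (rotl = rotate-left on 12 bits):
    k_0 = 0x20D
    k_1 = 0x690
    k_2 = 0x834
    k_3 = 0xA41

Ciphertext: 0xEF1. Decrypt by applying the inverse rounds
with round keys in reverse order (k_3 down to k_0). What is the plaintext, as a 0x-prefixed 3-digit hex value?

s_0 = ciphertext = 0xEF1
s_1 = InvRound(s_0, k_3) = 0x12C
s_2 = InvRound(s_1, k_2) = 0x875
s_3 = InvRound(s_2, k_1) = 0x0E6
s_4 = InvRound(s_3, k_0) = 0x446

0x446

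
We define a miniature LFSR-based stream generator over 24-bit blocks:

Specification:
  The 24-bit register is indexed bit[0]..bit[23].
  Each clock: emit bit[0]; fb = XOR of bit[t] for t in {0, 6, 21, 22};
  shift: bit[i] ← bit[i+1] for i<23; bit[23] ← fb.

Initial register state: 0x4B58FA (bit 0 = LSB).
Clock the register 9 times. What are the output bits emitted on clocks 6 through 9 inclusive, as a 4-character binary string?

reg_0 = 0x4B58FA
clock 1: out=0, reg = 0x25AC7D
clock 2: out=1, reg = 0x92D63E
clock 3: out=0, reg = 0x496B1F
clock 4: out=1, reg = 0x24B58F
clock 5: out=1, reg = 0x125AC7
clock 6: out=1, reg = 0x092D63
clock 7: out=1, reg = 0x0496B1
clock 8: out=1, reg = 0x824B58
clock 9: out=0, reg = 0xC125AC

1110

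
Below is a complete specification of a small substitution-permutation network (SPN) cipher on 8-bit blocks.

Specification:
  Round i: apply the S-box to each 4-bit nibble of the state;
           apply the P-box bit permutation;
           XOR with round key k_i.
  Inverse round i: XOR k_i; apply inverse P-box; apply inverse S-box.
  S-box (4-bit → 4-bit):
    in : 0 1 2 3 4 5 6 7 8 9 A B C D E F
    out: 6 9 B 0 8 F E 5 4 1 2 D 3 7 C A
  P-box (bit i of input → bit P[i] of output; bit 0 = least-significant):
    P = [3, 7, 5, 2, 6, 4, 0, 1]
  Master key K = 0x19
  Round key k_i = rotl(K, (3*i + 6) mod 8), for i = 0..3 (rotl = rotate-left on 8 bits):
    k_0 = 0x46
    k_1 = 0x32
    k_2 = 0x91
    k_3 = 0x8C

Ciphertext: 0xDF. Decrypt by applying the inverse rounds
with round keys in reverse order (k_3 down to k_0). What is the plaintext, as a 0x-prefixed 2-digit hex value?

s_0 = ciphertext = 0xDF
s_1 = InvRound(s_0, k_3) = 0x53
s_2 = InvRound(s_1, k_2) = 0x1A
s_3 = InvRound(s_2, k_1) = 0x37
s_4 = InvRound(s_3, k_0) = 0xD8

0xD8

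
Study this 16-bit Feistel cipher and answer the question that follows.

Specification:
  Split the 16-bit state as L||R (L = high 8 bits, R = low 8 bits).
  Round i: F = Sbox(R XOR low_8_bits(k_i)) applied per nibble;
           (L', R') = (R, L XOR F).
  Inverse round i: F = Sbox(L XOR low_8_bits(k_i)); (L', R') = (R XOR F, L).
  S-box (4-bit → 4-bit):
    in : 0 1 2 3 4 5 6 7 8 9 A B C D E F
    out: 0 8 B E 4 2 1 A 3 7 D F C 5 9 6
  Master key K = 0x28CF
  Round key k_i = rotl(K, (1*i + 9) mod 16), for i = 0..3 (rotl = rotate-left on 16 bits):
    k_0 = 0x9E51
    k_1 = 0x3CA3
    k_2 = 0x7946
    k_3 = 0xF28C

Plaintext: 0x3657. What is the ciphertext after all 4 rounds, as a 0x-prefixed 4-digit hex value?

0x25F4

s_0 = plaintext = 0x3657
s_1 = Round(s_0, k_0) = 0x5737
s_2 = Round(s_1, k_1) = 0x3723
s_3 = Round(s_2, k_2) = 0x2325
s_4 = Round(s_3, k_3) = 0x25F4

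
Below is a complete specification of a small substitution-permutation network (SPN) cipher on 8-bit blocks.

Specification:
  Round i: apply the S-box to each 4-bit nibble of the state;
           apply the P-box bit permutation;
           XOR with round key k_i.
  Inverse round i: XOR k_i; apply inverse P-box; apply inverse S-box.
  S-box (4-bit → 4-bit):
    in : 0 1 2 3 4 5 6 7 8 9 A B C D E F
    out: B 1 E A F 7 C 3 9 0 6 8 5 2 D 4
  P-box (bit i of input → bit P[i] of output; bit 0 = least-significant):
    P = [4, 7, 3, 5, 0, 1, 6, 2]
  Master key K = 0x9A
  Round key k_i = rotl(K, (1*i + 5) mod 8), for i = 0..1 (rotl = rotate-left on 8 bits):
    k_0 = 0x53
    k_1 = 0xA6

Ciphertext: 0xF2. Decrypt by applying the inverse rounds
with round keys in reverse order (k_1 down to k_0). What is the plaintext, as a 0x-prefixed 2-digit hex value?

0xD8

s_0 = ciphertext = 0xF2
s_1 = InvRound(s_0, k_1) = 0x61
s_2 = InvRound(s_1, k_0) = 0xD8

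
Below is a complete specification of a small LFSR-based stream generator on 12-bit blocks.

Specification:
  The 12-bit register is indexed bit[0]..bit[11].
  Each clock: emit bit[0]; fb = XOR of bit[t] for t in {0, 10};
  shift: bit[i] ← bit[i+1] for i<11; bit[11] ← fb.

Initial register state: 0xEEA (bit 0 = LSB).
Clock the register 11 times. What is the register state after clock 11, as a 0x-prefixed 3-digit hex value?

0x93B

reg_0 = 0xEEA
clock 1: out=0, reg = 0xF75
clock 2: out=1, reg = 0x7BA
clock 3: out=0, reg = 0xBDD
clock 4: out=1, reg = 0xDEE
clock 5: out=0, reg = 0xEF7
clock 6: out=1, reg = 0x77B
clock 7: out=1, reg = 0x3BD
clock 8: out=1, reg = 0x9DE
clock 9: out=0, reg = 0x4EF
clock 10: out=1, reg = 0x277
clock 11: out=1, reg = 0x93B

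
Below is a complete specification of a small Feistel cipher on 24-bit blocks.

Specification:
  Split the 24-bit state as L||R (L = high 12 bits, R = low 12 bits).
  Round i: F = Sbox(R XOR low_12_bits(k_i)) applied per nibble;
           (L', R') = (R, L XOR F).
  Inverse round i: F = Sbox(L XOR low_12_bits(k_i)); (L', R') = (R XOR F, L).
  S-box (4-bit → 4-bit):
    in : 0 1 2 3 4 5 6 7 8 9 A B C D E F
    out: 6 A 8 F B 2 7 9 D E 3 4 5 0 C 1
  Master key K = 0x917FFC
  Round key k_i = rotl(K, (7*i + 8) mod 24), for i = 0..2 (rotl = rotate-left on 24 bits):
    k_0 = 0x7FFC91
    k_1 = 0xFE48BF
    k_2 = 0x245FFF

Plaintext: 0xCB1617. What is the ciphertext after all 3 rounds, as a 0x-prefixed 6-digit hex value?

0xF199A1

s_0 = plaintext = 0xCB1617
s_1 = Round(s_0, k_0) = 0x617F66
s_2 = Round(s_1, k_1) = 0xF66F19
s_3 = Round(s_2, k_2) = 0xF199A1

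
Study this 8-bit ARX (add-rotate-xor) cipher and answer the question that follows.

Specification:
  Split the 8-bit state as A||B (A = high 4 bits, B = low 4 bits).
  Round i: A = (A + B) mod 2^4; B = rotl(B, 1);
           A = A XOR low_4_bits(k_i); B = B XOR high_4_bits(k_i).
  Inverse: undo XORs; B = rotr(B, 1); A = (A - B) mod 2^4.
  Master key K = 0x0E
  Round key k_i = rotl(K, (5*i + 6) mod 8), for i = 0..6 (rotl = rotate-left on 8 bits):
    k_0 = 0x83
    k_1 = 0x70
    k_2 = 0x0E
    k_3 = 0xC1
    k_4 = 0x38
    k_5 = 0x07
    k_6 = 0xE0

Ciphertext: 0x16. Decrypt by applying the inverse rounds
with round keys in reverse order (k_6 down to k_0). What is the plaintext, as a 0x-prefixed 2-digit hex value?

0x9D

s_0 = ciphertext = 0x16
s_1 = InvRound(s_0, k_6) = 0xD4
s_2 = InvRound(s_1, k_5) = 0x82
s_3 = InvRound(s_2, k_4) = 0x88
s_4 = InvRound(s_3, k_3) = 0x72
s_5 = InvRound(s_4, k_2) = 0x81
s_6 = InvRound(s_5, k_1) = 0x53
s_7 = InvRound(s_6, k_0) = 0x9D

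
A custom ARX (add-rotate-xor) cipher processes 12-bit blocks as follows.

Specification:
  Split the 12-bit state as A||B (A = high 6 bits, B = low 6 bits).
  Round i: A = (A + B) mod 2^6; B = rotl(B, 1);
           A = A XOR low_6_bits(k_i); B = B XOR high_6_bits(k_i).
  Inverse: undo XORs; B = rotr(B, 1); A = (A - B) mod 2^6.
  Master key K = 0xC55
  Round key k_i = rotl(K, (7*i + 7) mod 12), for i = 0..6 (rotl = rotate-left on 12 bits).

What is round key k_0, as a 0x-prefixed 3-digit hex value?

K = 0xC55
k_0 = rotl(K, (7*0+7) mod 12) = rotl(K, 7) = 0xAE2

0xAE2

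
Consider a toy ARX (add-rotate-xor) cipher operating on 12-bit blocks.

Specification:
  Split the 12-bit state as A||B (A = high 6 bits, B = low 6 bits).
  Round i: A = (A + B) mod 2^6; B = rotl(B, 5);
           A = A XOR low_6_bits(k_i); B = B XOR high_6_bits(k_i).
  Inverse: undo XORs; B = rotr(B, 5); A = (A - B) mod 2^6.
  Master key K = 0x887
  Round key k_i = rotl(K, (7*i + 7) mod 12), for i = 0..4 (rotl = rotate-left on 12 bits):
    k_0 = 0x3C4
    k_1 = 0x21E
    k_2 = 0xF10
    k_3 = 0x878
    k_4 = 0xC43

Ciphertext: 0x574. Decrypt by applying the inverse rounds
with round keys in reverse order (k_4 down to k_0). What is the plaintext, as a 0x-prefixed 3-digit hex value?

s_0 = ciphertext = 0x574
s_1 = InvRound(s_0, k_4) = 0x30A
s_2 = InvRound(s_1, k_3) = 0x757
s_3 = InvRound(s_2, k_2) = 0xD97
s_4 = InvRound(s_3, k_1) = 0xABE
s_5 = InvRound(s_4, k_0) = 0x2E3

0x2E3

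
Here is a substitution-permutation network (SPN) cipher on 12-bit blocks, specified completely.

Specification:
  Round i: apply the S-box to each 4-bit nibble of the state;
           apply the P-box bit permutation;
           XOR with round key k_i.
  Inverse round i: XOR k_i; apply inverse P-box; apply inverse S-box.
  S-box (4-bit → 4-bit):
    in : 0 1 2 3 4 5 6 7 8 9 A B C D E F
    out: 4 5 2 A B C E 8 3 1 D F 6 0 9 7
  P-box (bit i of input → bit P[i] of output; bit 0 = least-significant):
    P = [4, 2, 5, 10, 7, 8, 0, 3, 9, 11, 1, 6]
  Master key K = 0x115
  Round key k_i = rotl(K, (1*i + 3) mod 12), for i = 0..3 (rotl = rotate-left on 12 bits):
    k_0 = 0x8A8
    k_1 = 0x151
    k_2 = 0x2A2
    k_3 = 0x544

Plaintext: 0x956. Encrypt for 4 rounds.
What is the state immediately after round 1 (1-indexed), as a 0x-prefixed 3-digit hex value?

0xE85

s_0 = plaintext = 0x956
s_1 = Round(s_0, k_0) = 0xE85
s_2 = Round(s_1, k_1) = 0x6B1
s_3 = Round(s_2, k_2) = 0xB59
s_4 = Round(s_3, k_3) = 0xF1F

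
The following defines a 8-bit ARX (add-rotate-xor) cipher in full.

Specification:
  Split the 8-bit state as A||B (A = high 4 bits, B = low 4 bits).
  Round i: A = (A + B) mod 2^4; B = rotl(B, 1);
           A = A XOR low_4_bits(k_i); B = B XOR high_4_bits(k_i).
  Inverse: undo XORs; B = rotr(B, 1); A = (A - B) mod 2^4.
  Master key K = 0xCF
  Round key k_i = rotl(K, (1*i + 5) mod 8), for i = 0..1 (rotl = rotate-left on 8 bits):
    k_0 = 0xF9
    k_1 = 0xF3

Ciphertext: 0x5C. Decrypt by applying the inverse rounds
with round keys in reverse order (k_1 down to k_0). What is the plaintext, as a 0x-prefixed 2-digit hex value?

0x13

s_0 = ciphertext = 0x5C
s_1 = InvRound(s_0, k_1) = 0xD9
s_2 = InvRound(s_1, k_0) = 0x13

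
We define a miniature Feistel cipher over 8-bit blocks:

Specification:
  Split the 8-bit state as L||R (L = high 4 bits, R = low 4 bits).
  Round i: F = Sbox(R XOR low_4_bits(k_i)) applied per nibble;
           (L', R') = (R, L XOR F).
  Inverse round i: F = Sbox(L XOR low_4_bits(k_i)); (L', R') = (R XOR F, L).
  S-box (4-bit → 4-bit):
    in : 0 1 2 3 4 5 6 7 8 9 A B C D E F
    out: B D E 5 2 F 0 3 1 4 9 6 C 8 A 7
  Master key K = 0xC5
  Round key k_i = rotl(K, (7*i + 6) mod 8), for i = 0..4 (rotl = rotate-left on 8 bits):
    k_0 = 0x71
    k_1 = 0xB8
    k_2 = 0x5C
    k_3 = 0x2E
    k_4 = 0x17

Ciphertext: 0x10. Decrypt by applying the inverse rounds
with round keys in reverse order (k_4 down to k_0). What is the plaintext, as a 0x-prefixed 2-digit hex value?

0xFD

s_0 = ciphertext = 0x10
s_1 = InvRound(s_0, k_4) = 0x01
s_2 = InvRound(s_1, k_3) = 0xB0
s_3 = InvRound(s_2, k_2) = 0x3B
s_4 = InvRound(s_3, k_1) = 0xD3
s_5 = InvRound(s_4, k_0) = 0xFD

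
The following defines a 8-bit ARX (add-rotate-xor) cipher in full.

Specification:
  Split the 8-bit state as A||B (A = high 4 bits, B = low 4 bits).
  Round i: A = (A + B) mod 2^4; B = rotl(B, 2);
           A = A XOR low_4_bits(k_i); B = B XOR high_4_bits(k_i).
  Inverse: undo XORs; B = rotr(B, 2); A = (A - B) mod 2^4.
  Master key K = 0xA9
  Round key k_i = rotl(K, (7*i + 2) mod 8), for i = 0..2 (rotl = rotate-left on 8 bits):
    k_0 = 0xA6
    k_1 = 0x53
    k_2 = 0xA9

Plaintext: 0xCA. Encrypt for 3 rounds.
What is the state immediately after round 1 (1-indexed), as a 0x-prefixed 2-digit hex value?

s_0 = plaintext = 0xCA
s_1 = Round(s_0, k_0) = 0x00
s_2 = Round(s_1, k_1) = 0x35
s_3 = Round(s_2, k_2) = 0x1F

0x00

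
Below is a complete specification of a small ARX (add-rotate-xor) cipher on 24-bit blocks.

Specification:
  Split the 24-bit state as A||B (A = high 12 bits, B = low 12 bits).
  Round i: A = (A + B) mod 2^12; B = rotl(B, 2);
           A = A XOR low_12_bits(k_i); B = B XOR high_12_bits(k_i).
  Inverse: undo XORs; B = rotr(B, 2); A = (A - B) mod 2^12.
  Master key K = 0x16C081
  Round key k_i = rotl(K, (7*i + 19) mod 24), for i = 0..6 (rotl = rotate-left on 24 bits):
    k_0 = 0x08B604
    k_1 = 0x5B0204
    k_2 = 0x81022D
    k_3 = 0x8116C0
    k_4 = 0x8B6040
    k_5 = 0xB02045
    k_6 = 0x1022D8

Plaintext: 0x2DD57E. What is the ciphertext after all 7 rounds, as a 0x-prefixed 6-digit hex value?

s_0 = plaintext = 0x2DD57E
s_1 = Round(s_0, k_0) = 0xE5F572
s_2 = Round(s_1, k_1) = 0x1D5079
s_3 = Round(s_2, k_2) = 0x0639F4
s_4 = Round(s_3, k_3) = 0xC97FC3
s_5 = Round(s_4, k_4) = 0xC1A7B9
s_6 = Round(s_5, k_5) = 0x3965E7
s_7 = Round(s_6, k_6) = 0xBA569F

0xBA569F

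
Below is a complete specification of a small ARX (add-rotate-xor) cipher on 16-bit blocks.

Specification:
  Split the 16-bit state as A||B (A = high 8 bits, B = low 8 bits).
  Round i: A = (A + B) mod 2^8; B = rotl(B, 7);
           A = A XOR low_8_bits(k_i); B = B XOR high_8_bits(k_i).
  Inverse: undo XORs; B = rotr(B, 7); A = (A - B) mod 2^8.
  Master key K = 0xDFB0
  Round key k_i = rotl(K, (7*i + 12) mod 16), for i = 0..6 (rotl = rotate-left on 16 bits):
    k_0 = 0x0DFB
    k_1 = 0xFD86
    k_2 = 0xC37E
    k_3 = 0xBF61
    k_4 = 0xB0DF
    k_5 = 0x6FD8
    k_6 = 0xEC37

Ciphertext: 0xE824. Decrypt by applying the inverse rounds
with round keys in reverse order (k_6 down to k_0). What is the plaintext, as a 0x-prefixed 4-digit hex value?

s_0 = ciphertext = 0xE824
s_1 = InvRound(s_0, k_6) = 0x4E91
s_2 = InvRound(s_1, k_5) = 0x99FD
s_3 = InvRound(s_2, k_4) = 0xAC9A
s_4 = InvRound(s_3, k_3) = 0x834A
s_5 = InvRound(s_4, k_2) = 0xEA13
s_6 = InvRound(s_5, k_1) = 0x8FDD
s_7 = InvRound(s_6, k_0) = 0xD3A1

0xD3A1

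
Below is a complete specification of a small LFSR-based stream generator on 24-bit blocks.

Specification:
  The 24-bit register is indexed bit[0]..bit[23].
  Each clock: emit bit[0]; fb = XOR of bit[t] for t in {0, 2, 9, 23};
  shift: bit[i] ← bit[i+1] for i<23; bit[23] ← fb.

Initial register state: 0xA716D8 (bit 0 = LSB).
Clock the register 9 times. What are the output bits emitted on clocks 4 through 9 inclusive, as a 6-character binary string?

110110

reg_0 = 0xA716D8
clock 1: out=0, reg = 0x538B6C
clock 2: out=0, reg = 0x29C5B6
clock 3: out=0, reg = 0x94E2DB
clock 4: out=1, reg = 0xCA716D
clock 5: out=1, reg = 0xE538B6
clock 6: out=0, reg = 0x729C5B
clock 7: out=1, reg = 0xB94E2D
clock 8: out=1, reg = 0x5CA716
clock 9: out=0, reg = 0x2E538B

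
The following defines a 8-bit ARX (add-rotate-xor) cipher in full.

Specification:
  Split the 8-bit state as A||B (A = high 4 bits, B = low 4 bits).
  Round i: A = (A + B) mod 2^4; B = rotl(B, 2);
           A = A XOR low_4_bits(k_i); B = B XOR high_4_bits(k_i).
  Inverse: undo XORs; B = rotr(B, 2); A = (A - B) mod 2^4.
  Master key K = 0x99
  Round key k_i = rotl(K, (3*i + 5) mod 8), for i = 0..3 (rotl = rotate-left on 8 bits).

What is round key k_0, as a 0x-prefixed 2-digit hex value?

0x33

K = 0x99
k_0 = rotl(K, (3*0+5) mod 8) = rotl(K, 5) = 0x33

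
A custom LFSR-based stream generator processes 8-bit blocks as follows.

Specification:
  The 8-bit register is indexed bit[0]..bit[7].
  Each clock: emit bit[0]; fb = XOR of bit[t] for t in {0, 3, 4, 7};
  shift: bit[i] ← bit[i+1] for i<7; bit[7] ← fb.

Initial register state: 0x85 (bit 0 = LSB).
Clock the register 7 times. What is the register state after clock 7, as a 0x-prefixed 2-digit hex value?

reg_0 = 0x85
clock 1: out=1, reg = 0x42
clock 2: out=0, reg = 0x21
clock 3: out=1, reg = 0x90
clock 4: out=0, reg = 0x48
clock 5: out=0, reg = 0xA4
clock 6: out=0, reg = 0xD2
clock 7: out=0, reg = 0x69

0x69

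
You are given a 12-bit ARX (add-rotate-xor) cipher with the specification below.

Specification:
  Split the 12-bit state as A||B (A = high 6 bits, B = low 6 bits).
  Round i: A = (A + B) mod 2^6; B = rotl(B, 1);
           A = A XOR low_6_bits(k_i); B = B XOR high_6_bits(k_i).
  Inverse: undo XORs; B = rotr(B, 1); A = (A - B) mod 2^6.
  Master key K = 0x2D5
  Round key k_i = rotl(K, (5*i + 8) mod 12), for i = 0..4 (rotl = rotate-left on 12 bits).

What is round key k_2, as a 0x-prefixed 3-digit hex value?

K = 0x2D5
k_0 = rotl(K, (5*0+8) mod 12) = rotl(K, 8) = 0x52D
k_1 = rotl(K, (5*1+8) mod 12) = rotl(K, 1) = 0x5AA
k_2 = rotl(K, (5*2+8) mod 12) = rotl(K, 6) = 0x54B

0x54B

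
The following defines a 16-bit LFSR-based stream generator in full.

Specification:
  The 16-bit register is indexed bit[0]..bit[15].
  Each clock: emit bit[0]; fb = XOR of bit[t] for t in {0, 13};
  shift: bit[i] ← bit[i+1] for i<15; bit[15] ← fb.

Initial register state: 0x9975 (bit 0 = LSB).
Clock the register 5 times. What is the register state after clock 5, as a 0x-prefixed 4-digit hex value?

0xCCCB

reg_0 = 0x9975
clock 1: out=1, reg = 0xCCBA
clock 2: out=0, reg = 0x665D
clock 3: out=1, reg = 0x332E
clock 4: out=0, reg = 0x9997
clock 5: out=1, reg = 0xCCCB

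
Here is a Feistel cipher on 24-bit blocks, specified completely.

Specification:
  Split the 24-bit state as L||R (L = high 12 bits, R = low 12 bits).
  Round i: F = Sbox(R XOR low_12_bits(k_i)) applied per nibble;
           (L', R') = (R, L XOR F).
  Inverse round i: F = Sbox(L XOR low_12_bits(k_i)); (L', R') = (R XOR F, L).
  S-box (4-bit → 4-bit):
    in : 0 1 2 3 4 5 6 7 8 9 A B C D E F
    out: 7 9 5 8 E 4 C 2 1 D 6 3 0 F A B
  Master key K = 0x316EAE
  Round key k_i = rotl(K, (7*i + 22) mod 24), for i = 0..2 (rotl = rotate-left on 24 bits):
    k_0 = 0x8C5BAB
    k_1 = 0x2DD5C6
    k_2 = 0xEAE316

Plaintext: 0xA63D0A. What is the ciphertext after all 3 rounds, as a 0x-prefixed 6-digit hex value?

s_0 = plaintext = 0xA63D0A
s_1 = Round(s_0, k_0) = 0xD0A60A
s_2 = Round(s_1, k_1) = 0x60A50A
s_3 = Round(s_2, k_2) = 0x50AA9A

0x50AA9A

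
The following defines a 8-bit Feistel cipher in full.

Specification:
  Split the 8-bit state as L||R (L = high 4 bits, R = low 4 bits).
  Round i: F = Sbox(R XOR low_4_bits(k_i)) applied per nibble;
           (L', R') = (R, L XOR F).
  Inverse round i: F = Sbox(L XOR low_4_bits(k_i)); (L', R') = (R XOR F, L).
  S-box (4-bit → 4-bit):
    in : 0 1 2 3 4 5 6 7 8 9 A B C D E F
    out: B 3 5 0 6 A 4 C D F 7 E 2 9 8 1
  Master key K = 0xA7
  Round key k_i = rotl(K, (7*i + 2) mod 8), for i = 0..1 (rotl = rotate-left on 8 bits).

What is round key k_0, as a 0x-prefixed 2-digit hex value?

0x9E

K = 0xA7
k_0 = rotl(K, (7*0+2) mod 8) = rotl(K, 2) = 0x9E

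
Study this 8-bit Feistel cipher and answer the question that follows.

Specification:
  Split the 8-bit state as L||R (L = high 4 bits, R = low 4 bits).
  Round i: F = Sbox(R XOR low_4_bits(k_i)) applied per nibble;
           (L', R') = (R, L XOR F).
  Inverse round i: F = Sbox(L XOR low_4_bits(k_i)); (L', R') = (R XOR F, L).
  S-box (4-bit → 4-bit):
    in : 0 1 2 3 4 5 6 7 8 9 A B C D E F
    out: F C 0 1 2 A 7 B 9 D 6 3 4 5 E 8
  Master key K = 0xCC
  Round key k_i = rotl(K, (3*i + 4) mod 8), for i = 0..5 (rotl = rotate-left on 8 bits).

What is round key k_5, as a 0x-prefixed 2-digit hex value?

K = 0xCC
k_0 = rotl(K, (3*0+4) mod 8) = rotl(K, 4) = 0xCC
k_1 = rotl(K, (3*1+4) mod 8) = rotl(K, 7) = 0x66
k_2 = rotl(K, (3*2+4) mod 8) = rotl(K, 2) = 0x33
k_3 = rotl(K, (3*3+4) mod 8) = rotl(K, 5) = 0x99
k_4 = rotl(K, (3*4+4) mod 8) = rotl(K, 0) = 0xCC
k_5 = rotl(K, (3*5+4) mod 8) = rotl(K, 3) = 0x66

0x66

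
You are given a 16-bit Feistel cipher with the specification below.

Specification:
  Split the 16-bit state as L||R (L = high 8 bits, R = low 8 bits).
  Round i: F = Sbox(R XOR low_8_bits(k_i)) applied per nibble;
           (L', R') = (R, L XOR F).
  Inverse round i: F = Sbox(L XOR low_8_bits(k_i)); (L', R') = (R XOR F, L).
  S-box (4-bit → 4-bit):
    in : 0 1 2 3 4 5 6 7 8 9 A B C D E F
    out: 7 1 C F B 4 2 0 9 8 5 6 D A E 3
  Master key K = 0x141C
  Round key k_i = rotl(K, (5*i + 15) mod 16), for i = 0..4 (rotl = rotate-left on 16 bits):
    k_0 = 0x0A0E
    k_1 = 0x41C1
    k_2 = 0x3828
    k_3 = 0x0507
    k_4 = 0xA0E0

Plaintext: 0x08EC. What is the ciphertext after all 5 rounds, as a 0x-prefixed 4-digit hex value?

s_0 = plaintext = 0x08EC
s_1 = Round(s_0, k_0) = 0xECE4
s_2 = Round(s_1, k_1) = 0xE428
s_3 = Round(s_2, k_2) = 0x2893
s_4 = Round(s_3, k_3) = 0x93A3
s_5 = Round(s_4, k_4) = 0xA32C

0xA32C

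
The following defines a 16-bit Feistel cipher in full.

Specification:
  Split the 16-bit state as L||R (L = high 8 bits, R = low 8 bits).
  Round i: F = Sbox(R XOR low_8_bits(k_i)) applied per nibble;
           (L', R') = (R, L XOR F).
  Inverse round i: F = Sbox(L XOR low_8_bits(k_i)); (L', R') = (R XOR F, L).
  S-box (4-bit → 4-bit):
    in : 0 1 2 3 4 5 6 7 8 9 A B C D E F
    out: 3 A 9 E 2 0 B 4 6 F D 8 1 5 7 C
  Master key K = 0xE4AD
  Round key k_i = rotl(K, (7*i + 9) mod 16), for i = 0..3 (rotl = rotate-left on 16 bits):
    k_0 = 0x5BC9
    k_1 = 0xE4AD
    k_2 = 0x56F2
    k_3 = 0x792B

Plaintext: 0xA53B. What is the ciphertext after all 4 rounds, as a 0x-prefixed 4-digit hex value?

s_0 = plaintext = 0xA53B
s_1 = Round(s_0, k_0) = 0x3B6C
s_2 = Round(s_1, k_1) = 0x6C21
s_3 = Round(s_2, k_2) = 0x2132
s_4 = Round(s_3, k_3) = 0x328E

0x328E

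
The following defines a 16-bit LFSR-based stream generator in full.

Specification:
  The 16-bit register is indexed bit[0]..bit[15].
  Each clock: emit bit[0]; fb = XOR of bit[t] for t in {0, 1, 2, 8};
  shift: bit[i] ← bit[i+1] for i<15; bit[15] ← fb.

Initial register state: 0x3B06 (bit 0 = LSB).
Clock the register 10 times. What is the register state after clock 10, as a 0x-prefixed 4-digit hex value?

0xDFCE

reg_0 = 0x3B06
clock 1: out=0, reg = 0x9D83
clock 2: out=1, reg = 0xCEC1
clock 3: out=1, reg = 0xE760
clock 4: out=0, reg = 0xF3B0
clock 5: out=0, reg = 0xF9D8
clock 6: out=0, reg = 0xFCEC
clock 7: out=0, reg = 0xFE76
clock 8: out=0, reg = 0x7F3B
clock 9: out=1, reg = 0xBF9D
clock 10: out=1, reg = 0xDFCE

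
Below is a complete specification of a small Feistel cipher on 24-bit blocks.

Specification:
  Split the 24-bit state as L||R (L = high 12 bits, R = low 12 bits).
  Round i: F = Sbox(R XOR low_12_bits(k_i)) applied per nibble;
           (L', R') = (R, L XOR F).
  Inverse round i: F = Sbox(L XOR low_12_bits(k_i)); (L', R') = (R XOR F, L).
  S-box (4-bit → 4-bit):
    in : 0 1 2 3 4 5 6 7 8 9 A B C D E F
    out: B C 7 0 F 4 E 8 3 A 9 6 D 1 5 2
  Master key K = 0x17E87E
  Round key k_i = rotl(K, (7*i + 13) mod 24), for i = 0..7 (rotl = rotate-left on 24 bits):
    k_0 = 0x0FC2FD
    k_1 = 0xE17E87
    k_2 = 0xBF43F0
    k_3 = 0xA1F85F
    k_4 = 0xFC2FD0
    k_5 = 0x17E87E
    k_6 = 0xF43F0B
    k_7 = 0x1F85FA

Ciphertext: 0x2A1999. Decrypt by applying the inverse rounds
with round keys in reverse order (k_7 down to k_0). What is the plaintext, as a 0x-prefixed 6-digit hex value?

0x4A9928

s_0 = ciphertext = 0x2A1999
s_1 = InvRound(s_0, k_7) = 0x1DF2A1
s_2 = InvRound(s_1, k_6) = 0x7BE1DF
s_3 = InvRound(s_2, k_5) = 0x3047BE
s_4 = InvRound(s_3, k_4) = 0xAA1304
s_5 = InvRound(s_4, k_3) = 0x421AA1
s_6 = InvRound(s_5, k_2) = 0x2BD421
s_7 = InvRound(s_6, k_1) = 0x9282BD
s_8 = InvRound(s_7, k_0) = 0x4A9928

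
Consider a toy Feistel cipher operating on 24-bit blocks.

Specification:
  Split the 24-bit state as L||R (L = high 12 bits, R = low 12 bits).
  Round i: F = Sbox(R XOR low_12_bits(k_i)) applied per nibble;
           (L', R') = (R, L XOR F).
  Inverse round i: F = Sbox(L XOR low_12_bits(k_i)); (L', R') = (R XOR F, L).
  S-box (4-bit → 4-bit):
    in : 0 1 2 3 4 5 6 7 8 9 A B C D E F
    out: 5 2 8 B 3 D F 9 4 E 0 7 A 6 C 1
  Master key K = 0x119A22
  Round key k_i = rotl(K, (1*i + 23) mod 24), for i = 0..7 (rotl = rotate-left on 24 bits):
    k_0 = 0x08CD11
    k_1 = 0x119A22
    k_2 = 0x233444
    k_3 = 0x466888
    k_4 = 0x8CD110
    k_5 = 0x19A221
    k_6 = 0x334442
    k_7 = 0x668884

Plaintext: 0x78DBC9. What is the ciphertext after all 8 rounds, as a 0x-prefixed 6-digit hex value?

0x2CC320

s_0 = plaintext = 0x78DBC9
s_1 = Round(s_0, k_0) = 0xBC98E9
s_2 = Round(s_1, k_1) = 0x8E936E
s_3 = Round(s_2, k_2) = 0x36E169
s_4 = Round(s_3, k_3) = 0x169DAC
s_5 = Round(s_4, k_4) = 0xDACB13
s_6 = Round(s_5, k_5) = 0xB13314
s_7 = Round(s_6, k_6) = 0x3142CC
s_8 = Round(s_7, k_7) = 0x2CC320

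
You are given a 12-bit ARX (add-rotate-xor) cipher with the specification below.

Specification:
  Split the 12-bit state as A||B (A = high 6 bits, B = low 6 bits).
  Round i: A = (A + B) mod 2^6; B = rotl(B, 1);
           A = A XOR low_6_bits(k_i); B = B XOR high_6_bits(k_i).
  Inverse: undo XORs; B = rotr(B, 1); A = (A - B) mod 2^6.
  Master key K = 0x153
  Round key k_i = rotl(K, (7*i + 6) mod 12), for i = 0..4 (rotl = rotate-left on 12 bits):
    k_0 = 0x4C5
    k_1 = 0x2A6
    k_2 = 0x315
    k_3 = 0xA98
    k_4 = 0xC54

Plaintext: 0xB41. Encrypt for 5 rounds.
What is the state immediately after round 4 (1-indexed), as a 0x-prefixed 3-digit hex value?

0xB10

s_0 = plaintext = 0xB41
s_1 = Round(s_0, k_0) = 0xAD1
s_2 = Round(s_1, k_1) = 0x6A8
s_3 = Round(s_2, k_2) = 0x5DD
s_4 = Round(s_3, k_3) = 0xB10
s_5 = Round(s_4, k_4) = 0xA11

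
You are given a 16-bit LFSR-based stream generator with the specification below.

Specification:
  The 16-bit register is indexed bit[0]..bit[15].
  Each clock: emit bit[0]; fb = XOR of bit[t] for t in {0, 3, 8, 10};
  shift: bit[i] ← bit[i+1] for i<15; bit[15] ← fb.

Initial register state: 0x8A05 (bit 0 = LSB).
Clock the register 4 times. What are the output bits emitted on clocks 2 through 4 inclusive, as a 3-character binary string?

010

reg_0 = 0x8A05
clock 1: out=1, reg = 0xC502
clock 2: out=0, reg = 0x6281
clock 3: out=1, reg = 0xB140
clock 4: out=0, reg = 0xD8A0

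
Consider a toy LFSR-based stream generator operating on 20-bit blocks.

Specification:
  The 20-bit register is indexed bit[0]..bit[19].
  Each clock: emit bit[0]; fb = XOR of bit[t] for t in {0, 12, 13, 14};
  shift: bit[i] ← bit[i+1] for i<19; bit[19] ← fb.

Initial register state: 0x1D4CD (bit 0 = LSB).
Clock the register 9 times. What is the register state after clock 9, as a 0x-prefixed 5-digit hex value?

0x8C8EA

reg_0 = 0x1D4CD
clock 1: out=1, reg = 0x8EA66
clock 2: out=0, reg = 0x47533
clock 3: out=1, reg = 0x23A99
clock 4: out=1, reg = 0x91D4C
clock 5: out=0, reg = 0xC8EA6
clock 6: out=0, reg = 0x64753
clock 7: out=1, reg = 0x323A9
clock 8: out=1, reg = 0x191D4
clock 9: out=0, reg = 0x8C8EA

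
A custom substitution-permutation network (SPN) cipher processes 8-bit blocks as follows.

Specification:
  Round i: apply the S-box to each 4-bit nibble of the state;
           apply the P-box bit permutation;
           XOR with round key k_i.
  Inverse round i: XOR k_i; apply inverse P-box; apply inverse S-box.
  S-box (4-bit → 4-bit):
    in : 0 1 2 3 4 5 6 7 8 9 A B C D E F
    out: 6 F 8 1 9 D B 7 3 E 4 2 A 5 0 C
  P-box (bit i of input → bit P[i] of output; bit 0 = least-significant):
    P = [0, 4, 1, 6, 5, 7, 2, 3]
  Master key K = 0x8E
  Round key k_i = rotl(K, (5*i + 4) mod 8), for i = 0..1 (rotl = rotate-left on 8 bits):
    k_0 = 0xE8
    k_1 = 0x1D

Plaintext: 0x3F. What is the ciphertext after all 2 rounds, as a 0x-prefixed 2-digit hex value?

0xBF

s_0 = plaintext = 0x3F
s_1 = Round(s_0, k_0) = 0x8A
s_2 = Round(s_1, k_1) = 0xBF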